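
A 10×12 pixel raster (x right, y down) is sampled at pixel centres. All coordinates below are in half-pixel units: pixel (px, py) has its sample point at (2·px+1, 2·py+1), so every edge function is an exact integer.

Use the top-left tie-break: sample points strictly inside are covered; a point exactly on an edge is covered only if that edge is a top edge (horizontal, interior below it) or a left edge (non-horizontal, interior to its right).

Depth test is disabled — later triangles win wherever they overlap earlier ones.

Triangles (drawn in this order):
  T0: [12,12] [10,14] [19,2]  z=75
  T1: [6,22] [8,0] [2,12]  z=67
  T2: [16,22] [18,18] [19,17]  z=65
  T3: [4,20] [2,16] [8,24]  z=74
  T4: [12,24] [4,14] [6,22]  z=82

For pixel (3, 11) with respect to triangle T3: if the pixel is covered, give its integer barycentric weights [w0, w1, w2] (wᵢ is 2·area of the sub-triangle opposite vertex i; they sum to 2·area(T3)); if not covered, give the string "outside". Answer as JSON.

T0:
  2·area = 6
  edge (12, 12)→(10, 14): d=(-2,2) right/bottom  bias=-1
  edge (10, 14)→(19, 2): d=(9,-12) top-left  bias=+0
  edge (19, 2)→(12, 12): d=(-7,10) right/bottom  bias=-1
    (9,2)@(19, 5): e=[0,27,-21] → .  [on edge]
    (8,3)@(17, 7): e=[0,21,-15] → .  [on edge]
    (7,4)@(15, 9): e=[0,15,-9] → .  [on edge]
    (6,5)@(13, 11): e=[0,9,-3] → .  [on edge]
    (5,6)@(11, 13): e=[0,3,3] → .  [on edge]
    (4,7)@(9, 15): e=[0,-3,9] → .  [on edge]
    (3,8)@(7, 17): e=[0,-9,15] → .  [on edge]
    (2,9)@(5, 19): e=[0,-15,21] → .  [on edge]
    (1,10)@(3, 21): e=[0,-21,27] → .  [on edge]
    (0,11)@(1, 23): e=[0,-27,33] → .  [on edge]
  covered (0 px):
    . . . . . . . . . .
    . . . . . . . . . .
    . . . . . . . . . .
    . . . . . . . . . .
    . . . . . . . . . .
    . . . . . . . . . .
    . . . . . . . . . .
    . . . . . . . . . .
    . . . . . . . . . .
    . . . . . . . . . .
    . . . . . . . . . .
    . . . . . . . . . .
T1:
  2·area = 108  (B↔C swapped to make it positive)
  edge (6, 22)→(2, 12): d=(-4,-10) top-left  bias=+0
  edge (2, 12)→(8, 0): d=(6,-12) top-left  bias=+0
  edge (8, 0)→(6, 22): d=(-2,22) right/bottom  bias=-1
    (3,1)@(7, 3): e=[86,6,16] → X
    (4,1)@(9, 3): e=[106,30,-28] → .
    (3,2)@(7, 5): e=[78,18,12] → X
    (4,2)@(9, 5): e=[98,42,-32] → .
    (2,3)@(5, 7): e=[50,6,52] → X
    (4,3)@(9, 7): e=[90,54,-36] → .
    (2,4)@(5, 9): e=[42,18,48] → X
    (4,4)@(9, 9): e=[82,66,-40] → .
    (1,5)@(3, 11): e=[14,6,88] → X
    (3,5)@(7, 11): e=[54,54,0] → .  [on edge]
    (1,6)@(3, 13): e=[6,18,84] → X
    (3,6)@(7, 13): e=[46,66,-4] → .
  covered (13 px):
    . . . . . . . . . .
    . . . X . . . . . .
    . . . X . . . . . .
    . . X X . . . . . .
    . . X X . . . . . .
    . X X . . . . . . .
    . X X . . . . . . .
    . . X . . . . . . .
    . . X . . . . . . .
    . . X . . . . . . .
    . . . . . . . . . .
    . . . . . . . . . .
T2:
  2·area = 2
  edge (16, 22)→(18, 18): d=(2,-4) top-left  bias=+0
  edge (18, 18)→(19, 17): d=(1,-1) top-left  bias=+0
  edge (19, 17)→(16, 22): d=(-3,5) right/bottom  bias=-1
    (9,8)@(19, 17): e=[2,0,0] → .  [on edge]
    (8,9)@(17, 19): e=[-2,0,4] → .  [on edge]
    (7,10)@(15, 21): e=[-6,0,8] → .  [on edge]
    (6,11)@(13, 23): e=[-10,0,12] → .  [on edge]
  covered (0 px):
    . . . . . . . . . .
    . . . . . . . . . .
    . . . . . . . . . .
    . . . . . . . . . .
    . . . . . . . . . .
    . . . . . . . . . .
    . . . . . . . . . .
    . . . . . . . . . .
    . . . . . . . . . .
    . . . . . . . . . .
    . . . . . . . . . .
    . . . . . . . . . .
T3:
  2·area = 8
  edge (4, 20)→(2, 16): d=(-2,-4) top-left  bias=+0
  edge (2, 16)→(8, 24): d=(6,8) right/bottom  bias=-1
  edge (8, 24)→(4, 20): d=(-4,-4) top-left  bias=+0
    (0,8)@(1, 17): e=[-6,14,0] → .  [on edge]
    (1,9)@(3, 19): e=[-2,10,0] → .  [on edge]
    (2,10)@(5, 21): e=[2,6,0] → X  [on edge]
    (3,10)@(7, 21): e=[10,-10,8] → .
    (2,11)@(5, 23): e=[-2,18,-8] → .
    (3,11)@(7, 23): e=[6,2,0] → X  [on edge]
    (4,11)@(9, 23): e=[14,-14,8] → .
  covered (2 px):
    . . . . . . . . . .
    . . . . . . . . . .
    . . . . . . . . . .
    . . . . . . . . . .
    . . . . . . . . . .
    . . . . . . . . . .
    . . . . . . . . . .
    . . . . . . . . . .
    . . . . . . . . . .
    . . . . . . . . . .
    . . X . . . . . . .
    . . . X . . . . . .
T4:
  2·area = 44  (B↔C swapped to make it positive)
  edge (12, 24)→(6, 22): d=(-6,-2) top-left  bias=+0
  edge (6, 22)→(4, 14): d=(-2,-8) top-left  bias=+0
  edge (4, 14)→(12, 24): d=(8,10) right/bottom  bias=-1
    (2,8)@(5, 17): e=[28,2,14] → X
    (3,8)@(7, 17): e=[32,18,-6] → .
    (2,9)@(5, 19): e=[16,-2,30] → .
    (3,9)@(7, 19): e=[20,14,10] → X
    (4,9)@(9, 19): e=[24,30,-10] → .
    (1,10)@(3, 21): e=[0,-22,66] → .  [on edge]
    (3,10)@(7, 21): e=[8,10,26] → X
    (4,10)@(9, 21): e=[12,26,6] → X
    (5,10)@(11, 21): e=[16,42,-14] → .
    (3,11)@(7, 23): e=[-4,6,42] → .
    (4,11)@(9, 23): e=[0,22,22] → X  [on edge]
    (5,11)@(11, 23): e=[4,38,2] → X
  covered (6 px):
    . . . . . . . . . .
    . . . . . . . . . .
    . . . . . . . . . .
    . . . . . . . . . .
    . . . . . . . . . .
    . . . . . . . . . .
    . . . . . . . . . .
    . . . . . . . . . .
    . . X . . . . . . .
    . . . X . . . . . .
    . . . X X . . . . .
    . . . . X X . . . .

Answer: [2,0,6]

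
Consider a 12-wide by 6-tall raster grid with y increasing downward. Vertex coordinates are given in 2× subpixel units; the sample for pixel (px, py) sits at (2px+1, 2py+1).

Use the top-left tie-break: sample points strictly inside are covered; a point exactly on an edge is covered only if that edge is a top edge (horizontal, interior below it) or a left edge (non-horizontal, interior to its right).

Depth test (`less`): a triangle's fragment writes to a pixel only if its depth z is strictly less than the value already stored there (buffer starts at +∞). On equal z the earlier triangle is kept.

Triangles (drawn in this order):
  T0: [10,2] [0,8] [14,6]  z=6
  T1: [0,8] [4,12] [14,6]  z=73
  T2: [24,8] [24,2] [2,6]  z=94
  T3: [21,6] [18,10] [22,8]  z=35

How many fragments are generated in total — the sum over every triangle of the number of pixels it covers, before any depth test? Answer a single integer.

T0:
  2·area = 64  (B↔C swapped to make it positive)
  edge (10, 2)→(14, 6): d=(4,4) right/bottom  bias=-1
  edge (14, 6)→(0, 8): d=(-14,2) right/bottom  bias=-1
  edge (0, 8)→(10, 2): d=(10,-6) top-left  bias=+0
    (4,0)@(9, 1): e=[0,80,-16] → ·  [on edge]
    (4,1)@(9, 3): e=[8,52,4] → #
    (5,1)@(11, 3): e=[0,48,16] → ·  [on edge]
    (2,2)@(5, 5): e=[32,32,0] → #  [on edge]
    (3,2)@(7, 5): e=[24,28,12] → #
    (5,2)@(11, 5): e=[8,20,36] → #
    (6,2)@(13, 5): e=[0,16,48] → ·  [on edge]
    (10,2)@(21, 5): e=[-32,0,96] → ·  [on edge]
    (1,3)@(3, 7): e=[48,8,8] → #
    (3,3)@(7, 7): e=[32,0,32] → ·  [on edge]
    (4,3)@(9, 7): e=[24,-4,44] → ·
    (5,3)@(11, 7): e=[16,-8,56] → ·
    (7,3)@(15, 7): e=[0,-16,80] → ·  [on edge]
    (8,4)@(17, 9): e=[0,-48,112] → ·  [on edge]
    (9,5)@(19, 11): e=[0,-80,144] → ·  [on edge]
  covered (7 px):
    · · · · · · · · · · · ·
    · · · · # · · · · · · ·
    · · # # # # · · · · · ·
    · # # · · · · · · · · ·
    · · · · · · · · · · · ·
    · · · · · · · · · · · ·
T1:
  2·area = 64  (B↔C swapped to make it positive)
  edge (0, 8)→(14, 6): d=(14,-2) top-left  bias=+0
  edge (14, 6)→(4, 12): d=(-10,6) right/bottom  bias=-1
  edge (4, 12)→(0, 8): d=(-4,-4) top-left  bias=+0
    (9,1)@(19, 3): e=[-32,0,96] → ·  [on edge]
    (10,2)@(21, 5): e=[0,-32,96] → ·  [on edge]
    (3,3)@(7, 7): e=[0,32,32] → #  [on edge]
    (4,3)@(9, 7): e=[4,20,40] → #
    (5,3)@(11, 7): e=[8,8,48] → #
    (6,3)@(13, 7): e=[12,-4,56] → ·
    (0,4)@(1, 9): e=[16,48,0] → #  [on edge]
    (1,4)@(3, 9): e=[20,36,8] → #
    (2,4)@(5, 9): e=[24,24,16] → #
    (4,4)@(9, 9): e=[32,0,32] → ·  [on edge]
    (5,4)@(11, 9): e=[36,-12,40] → ·
    (0,5)@(1, 11): e=[44,28,-8] → ·
    (1,5)@(3, 11): e=[48,16,0] → #  [on edge]
  covered (9 px):
    · · · · · · · · · · · ·
    · · · · · · · · · · · ·
    · · · · · · · · · · · ·
    · · · # # # · · · · · ·
    # # # # · · · · · · · ·
    · # # · · · · · · · · ·
T2:
  2·area = 132  (B↔C swapped to make it positive)
  edge (24, 8)→(2, 6): d=(-22,-2) top-left  bias=+0
  edge (2, 6)→(24, 2): d=(22,-4) top-left  bias=+0
  edge (24, 2)→(24, 8): d=(0,6) right/bottom  bias=-1
    (9,1)@(19, 3): e=[100,2,30] → #
    (10,1)@(21, 3): e=[104,10,18] → #
    (11,1)@(23, 3): e=[108,18,6] → #
    (4,2)@(9, 5): e=[36,6,90] → #
    (5,2)@(11, 5): e=[40,14,78] → #
    (6,2)@(13, 5): e=[44,22,66] → #
    (7,2)@(15, 5): e=[48,30,54] → #
    (8,2)@(17, 5): e=[52,38,42] → #
    (4,3)@(9, 7): e=[-8,50,90] → ·
    (5,3)@(11, 7): e=[-4,58,78] → ·
    (6,3)@(13, 7): e=[0,66,66] → #  [on edge]
    (6,4)@(13, 9): e=[-44,110,66] → ·
  covered (17 px):
    · · · · · · · · · · · ·
    · · · · · · · · · # # #
    · · · · # # # # # # # #
    · · · · · · # # # # # #
    · · · · · · · · · · · ·
    · · · · · · · · · · · ·
T3:
  2·area = 10  (B↔C swapped to make it positive)
  edge (21, 6)→(22, 8): d=(1,2) right/bottom  bias=-1
  edge (22, 8)→(18, 10): d=(-4,2) right/bottom  bias=-1
  edge (18, 10)→(21, 6): d=(3,-4) top-left  bias=+0
    (10,3)@(21, 7): e=[1,6,3] → #
    (11,3)@(23, 7): e=[-3,2,11] → ·
    (9,4)@(19, 9): e=[7,2,1] → #
    (10,4)@(21, 9): e=[3,-2,9] → ·
    (9,5)@(19, 11): e=[9,-6,7] → ·
  covered (2 px):
    · · · · · · · · · · · ·
    · · · · · · · · · · · ·
    · · · · · · · · · · · ·
    · · · · · · · · · · # ·
    · · · · · · · · · # · ·
    · · · · · · · · · · · ·

Answer: 35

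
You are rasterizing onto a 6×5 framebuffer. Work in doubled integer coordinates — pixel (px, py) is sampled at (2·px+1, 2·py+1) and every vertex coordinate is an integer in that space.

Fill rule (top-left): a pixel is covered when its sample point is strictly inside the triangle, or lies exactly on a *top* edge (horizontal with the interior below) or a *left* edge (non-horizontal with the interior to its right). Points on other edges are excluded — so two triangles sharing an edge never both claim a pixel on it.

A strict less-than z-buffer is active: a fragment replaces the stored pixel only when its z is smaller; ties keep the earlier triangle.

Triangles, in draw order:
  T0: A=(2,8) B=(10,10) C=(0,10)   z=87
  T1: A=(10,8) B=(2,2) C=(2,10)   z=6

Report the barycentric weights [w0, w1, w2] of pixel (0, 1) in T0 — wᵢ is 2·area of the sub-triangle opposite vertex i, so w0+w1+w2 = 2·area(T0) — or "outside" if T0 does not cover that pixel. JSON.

T0:
  2·area = 20
  edge (2, 8)→(10, 10): d=(8,2) right/bottom  bias=-1
  edge (10, 10)→(0, 10): d=(-10,0) right/bottom  bias=-1
  edge (0, 10)→(2, 8): d=(2,-2) top-left  bias=+0
    (4,0)@(9, 1): e=[-70,90,0] → ·  [on edge]
    (3,1)@(7, 3): e=[-50,70,0] → ·  [on edge]
    (2,2)@(5, 5): e=[-30,50,0] → ·  [on edge]
    (1,3)@(3, 7): e=[-10,30,0] → ·  [on edge]
    (0,4)@(1, 9): e=[10,10,0] → █  [on edge]
    (1,4)@(3, 9): e=[6,10,4] → █
    (2,4)@(5, 9): e=[2,10,8] → █
    (3,4)@(7, 9): e=[-2,10,12] → ·
  covered (3 px):
    · · · · · ·
    · · · · · ·
    · · · · · ·
    · · · · · ·
    █ █ █ · · ·
T1:
  2·area = 64  (B↔C swapped to make it positive)
  edge (10, 8)→(2, 10): d=(-8,2) right/bottom  bias=-1
  edge (2, 10)→(2, 2): d=(0,-8) top-left  bias=+0
  edge (2, 2)→(10, 8): d=(8,6) right/bottom  bias=-1
    (1,1)@(3, 3): e=[54,8,2] → █
    (2,1)@(5, 3): e=[50,24,-10] → ·
    (1,2)@(3, 5): e=[38,8,18] → █
    (2,2)@(5, 5): e=[34,24,6] → █
    (3,2)@(7, 5): e=[30,40,-6] → ·
    (1,3)@(3, 7): e=[22,8,34] → █
    (3,3)@(7, 7): e=[14,40,10] → █
    (4,3)@(9, 7): e=[10,56,-2] → ·
    (1,4)@(3, 9): e=[6,8,50] → █
    (3,4)@(7, 9): e=[-2,40,26] → ·
  covered (8 px):
    · · · · · ·
    · █ · · · ·
    · █ █ · · ·
    · █ █ █ · ·
    · █ █ · · ·

Result: "outside"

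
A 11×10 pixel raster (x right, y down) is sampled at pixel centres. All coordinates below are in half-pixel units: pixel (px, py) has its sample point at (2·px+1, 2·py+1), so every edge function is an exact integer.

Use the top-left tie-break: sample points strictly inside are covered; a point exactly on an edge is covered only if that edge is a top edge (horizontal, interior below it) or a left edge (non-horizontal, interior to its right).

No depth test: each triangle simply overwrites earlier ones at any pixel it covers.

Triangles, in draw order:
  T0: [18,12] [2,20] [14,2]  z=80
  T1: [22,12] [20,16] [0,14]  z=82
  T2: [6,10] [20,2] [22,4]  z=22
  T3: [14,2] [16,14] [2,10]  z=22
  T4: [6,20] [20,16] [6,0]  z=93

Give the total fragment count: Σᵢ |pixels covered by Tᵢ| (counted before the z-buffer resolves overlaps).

T0:
  2·area = 192
  edge (18, 12)→(2, 20): d=(-16,8) right/bottom  bias=-1
  edge (2, 20)→(14, 2): d=(12,-18) top-left  bias=+0
  edge (14, 2)→(18, 12): d=(4,10) right/bottom  bias=-1
    (6,2)@(13, 5): e=[152,18,22] → X
    (7,2)@(15, 5): e=[136,54,2] → X
    (8,2)@(17, 5): e=[120,90,-18] → .
    (5,3)@(11, 7): e=[136,6,50] → X
    (8,3)@(17, 7): e=[88,114,-10] → .
    (5,4)@(11, 9): e=[104,30,58] → X
    (8,4)@(17, 9): e=[56,138,-2] → .
    (4,5)@(9, 11): e=[88,18,86] → X
    (8,5)@(17, 11): e=[24,162,6] → X
    (9,5)@(19, 11): e=[8,198,-14] → .
    (3,6)@(7, 13): e=[72,6,114] → X
    (8,6)@(17, 13): e=[-8,186,14] → .
  covered (24 px):
    . . . . . . . . . . .
    . . . . . . . . . . .
    . . . . . . X X . . .
    . . . . . X X X . . .
    . . . . . X X X . . .
    . . . . X X X X X . .
    . . . X X X X X . . .
    . . . X X X . . . . .
    . . X X . . . . . . .
    . X . . . . . . . . .
T1:
  2·area = 84
  edge (22, 12)→(20, 16): d=(-2,4) right/bottom  bias=-1
  edge (20, 16)→(0, 14): d=(-20,-2) top-left  bias=+0
  edge (0, 14)→(22, 12): d=(22,-2) top-left  bias=+0
    (5,6)@(11, 13): e=[42,42,0] → X  [on edge]
    (6,6)@(13, 13): e=[34,46,4] → X
    (7,6)@(15, 13): e=[26,50,8] → X
    (8,6)@(17, 13): e=[18,54,12] → X
    (9,6)@(19, 13): e=[10,58,16] → X
    (10,6)@(21, 13): e=[2,62,20] → X
    (5,7)@(11, 15): e=[38,2,44] → X
    (10,7)@(21, 15): e=[-2,22,64] → .
    (5,8)@(11, 17): e=[34,-38,88] → .
    (6,8)@(13, 17): e=[26,-34,92] → .
    (7,8)@(15, 17): e=[18,-30,96] → .
    (8,8)@(17, 17): e=[10,-26,100] → .
  covered (11 px):
    . . . . . . . . . . .
    . . . . . . . . . . .
    . . . . . . . . . . .
    . . . . . . . . . . .
    . . . . . . . . . . .
    . . . . . . . . . . .
    . . . . . X X X X X X
    . . . . . X X X X X .
    . . . . . . . . . . .
    . . . . . . . . . . .
T2:
  2·area = 44
  edge (6, 10)→(20, 2): d=(14,-8) top-left  bias=+0
  edge (20, 2)→(22, 4): d=(2,2) right/bottom  bias=-1
  edge (22, 4)→(6, 10): d=(-16,6) right/bottom  bias=-1
    (9,0)@(19, 1): e=[-22,0,66] → .  [on edge]
    (9,1)@(19, 3): e=[6,4,34] → X
    (10,1)@(21, 3): e=[22,0,22] → .  [on edge]
    (7,2)@(15, 5): e=[2,16,26] → X
    (8,2)@(17, 5): e=[18,12,14] → X
    (10,2)@(21, 5): e=[50,4,-10] → .
    (6,3)@(13, 7): e=[14,24,6] → X
    (7,3)@(15, 7): e=[30,20,-6] → .
    (8,3)@(17, 7): e=[46,16,-18] → .
    (9,3)@(19, 7): e=[62,12,-30] → .
    (6,4)@(13, 9): e=[42,28,-26] → .
  covered (5 px):
    . . . . . . . . . . .
    . . . . . . . . . X .
    . . . . . . . X X X .
    . . . . . . X . . . .
    . . . . . . . . . . .
    . . . . . . . . . . .
    . . . . . . . . . . .
    . . . . . . . . . . .
    . . . . . . . . . . .
    . . . . . . . . . . .
T3:
  2·area = 160
  edge (14, 2)→(16, 14): d=(2,12) right/bottom  bias=-1
  edge (16, 14)→(2, 10): d=(-14,-4) top-left  bias=+0
  edge (2, 10)→(14, 2): d=(12,-8) top-left  bias=+0
    (6,1)@(13, 3): e=[14,142,4] → X
    (7,1)@(15, 3): e=[-10,150,20] → .
    (5,2)@(11, 5): e=[42,106,12] → X
    (7,2)@(15, 5): e=[-6,122,44] → .
    (3,3)@(7, 7): e=[94,62,4] → X
    (4,3)@(9, 7): e=[70,70,20] → X
    (7,3)@(15, 7): e=[-2,94,68] → .
    (2,4)@(5, 9): e=[122,26,12] → X
    (7,4)@(15, 9): e=[2,66,92] → X
    (8,4)@(17, 9): e=[-22,74,108] → .
    (2,5)@(5, 11): e=[126,-2,36] → .
    (3,5)@(7, 11): e=[102,6,52] → X
  covered (20 px):
    . . . . . . . . . . .
    . . . . . . X . . . .
    . . . . . X X . . . .
    . . . X X X X . . . .
    . . X X X X X X . . .
    . . . X X X X X . . .
    . . . . . . X X . . .
    . . . . . . . . . . .
    . . . . . . . . . . .
    . . . . . . . . . . .
T4:
  2·area = 280  (B↔C swapped to make it positive)
  edge (6, 20)→(6, 0): d=(0,-20) top-left  bias=+0
  edge (6, 0)→(20, 16): d=(14,16) right/bottom  bias=-1
  edge (20, 16)→(6, 20): d=(-14,4) right/bottom  bias=-1
    (3,1)@(7, 3): e=[20,26,234] → X
    (4,1)@(9, 3): e=[60,-6,226] → .
    (3,2)@(7, 5): e=[20,54,206] → X
    (4,2)@(9, 5): e=[60,22,198] → X
    (5,2)@(11, 5): e=[100,-10,190] → .
    (3,3)@(7, 7): e=[20,82,178] → X
    (5,3)@(11, 7): e=[100,18,162] → X
    (6,3)@(13, 7): e=[140,-14,154] → .
    (3,4)@(7, 9): e=[20,110,150] → X
    (6,4)@(13, 9): e=[140,14,126] → X
    (7,4)@(15, 9): e=[180,-18,118] → .
    (3,5)@(7, 11): e=[20,138,122] → X
  covered (35 px):
    . . . . . . . . . . .
    . . . X . . . . . . .
    . . . X X . . . . . .
    . . . X X X . . . . .
    . . . X X X X . . . .
    . . . X X X X X . . .
    . . . X X X X X X . .
    . . . X X X X X X X .
    . . . X X X X X . . .
    . . . X X . . . . . .

Result: 95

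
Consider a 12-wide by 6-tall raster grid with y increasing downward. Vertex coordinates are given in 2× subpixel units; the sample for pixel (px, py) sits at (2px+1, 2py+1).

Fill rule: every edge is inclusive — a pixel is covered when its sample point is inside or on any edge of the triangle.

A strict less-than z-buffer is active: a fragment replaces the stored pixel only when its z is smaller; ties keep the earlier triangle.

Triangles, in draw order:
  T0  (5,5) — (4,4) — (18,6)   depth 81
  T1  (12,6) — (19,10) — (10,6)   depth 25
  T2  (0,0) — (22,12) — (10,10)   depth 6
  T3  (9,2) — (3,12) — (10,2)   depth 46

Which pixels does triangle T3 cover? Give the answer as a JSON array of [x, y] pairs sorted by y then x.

T0:
  2·area = 12
  edge (5, 5)→(4, 4): d=(-1,-1) inclusive
  edge (4, 4)→(18, 6): d=(14,2) inclusive
  edge (18, 6)→(5, 5): d=(-13,-1) inclusive
    (0,0)@(1, 1): e=[0,-36,48] → ·  [on edge]
    (1,1)@(3, 3): e=[0,-12,24] → ·  [on edge]
    (2,2)@(5, 5): e=[0,12,0] → █  [on edge]
    (3,2)@(7, 5): e=[2,8,2] → █
    (4,2)@(9, 5): e=[4,4,4] → █
    (5,2)@(11, 5): e=[6,0,6] → █  [on edge]
    (6,2)@(13, 5): e=[8,-4,8] → ·
    (2,3)@(5, 7): e=[-2,40,-26] → ·
    (3,3)@(7, 7): e=[0,36,-24] → ·  [on edge]
    (4,3)@(9, 7): e=[2,32,-22] → ·
    (5,3)@(11, 7): e=[4,28,-20] → ·
    (4,4)@(9, 9): e=[0,60,-48] → ·  [on edge]
    (5,5)@(11, 11): e=[0,84,-72] → ·  [on edge]
  covered (4 px):
    · · · · · · · · · · · ·
    · · · · · · · · · · · ·
    · · █ █ █ █ · · · · · ·
    · · · · · · · · · · · ·
    · · · · · · · · · · · ·
    · · · · · · · · · · · ·
T1:
  2·area = 8
  edge (12, 6)→(19, 10): d=(7,4) inclusive
  edge (19, 10)→(10, 6): d=(-9,-4) inclusive
  edge (10, 6)→(12, 6): d=(2,0) inclusive
    (6,3)@(13, 7): e=[3,3,2] → █
    (7,3)@(15, 7): e=[-5,11,2] → ·
    (6,4)@(13, 9): e=[17,-15,6] → ·
    (8,4)@(17, 9): e=[1,1,6] → █
    (9,4)@(19, 9): e=[-7,9,6] → ·
    (8,5)@(17, 11): e=[15,-17,10] → ·
  covered (2 px):
    · · · · · · · · · · · ·
    · · · · · · · · · · · ·
    · · · · · · · · · · · ·
    · · · · · · █ · · · · ·
    · · · · · · · · █ · · ·
    · · · · · · · · · · · ·
T2:
  2·area = 100
  edge (0, 0)→(22, 12): d=(22,12) inclusive
  edge (22, 12)→(10, 10): d=(-12,-2) inclusive
  edge (10, 10)→(0, 0): d=(-10,-10) inclusive
    (0,0)@(1, 1): e=[10,90,0] → █  [on edge]
    (1,0)@(3, 1): e=[-14,94,20] → ·
    (0,1)@(1, 3): e=[54,66,-20] → ·
    (1,1)@(3, 3): e=[30,70,0] → █  [on edge]
    (2,1)@(5, 3): e=[6,74,20] → █
    (3,1)@(7, 3): e=[-18,78,40] → ·
    (1,2)@(3, 5): e=[74,46,-20] → ·
    (2,2)@(5, 5): e=[50,50,0] → █  [on edge]
    (3,2)@(7, 5): e=[26,54,20] → █
    (4,2)@(9, 5): e=[2,58,40] → █
    (5,2)@(11, 5): e=[-22,62,60] → ·
    (2,3)@(5, 7): e=[94,26,-20] → ·
    (3,3)@(7, 7): e=[70,30,0] → █  [on edge]
    (4,4)@(9, 9): e=[90,10,0] → █  [on edge]
    (5,5)@(11, 11): e=[110,-10,0] → ·  [on edge]
  covered (15 px):
    █ · · · · · · · · · · ·
    · █ █ · · · · · · · · ·
    · · █ █ █ · · · · · · ·
    · · · █ █ █ · · · · · ·
    · · · · █ █ █ █ · · · ·
    · · · · · · · · █ █ · ·
T3:
  2·area = 10  (B↔C swapped to make it positive)
  edge (9, 2)→(10, 2): d=(1,0) inclusive
  edge (10, 2)→(3, 12): d=(-7,10) inclusive
  edge (3, 12)→(9, 2): d=(6,-10) inclusive
    (4,1)@(9, 3): e=[1,3,6] → █
    (5,1)@(11, 3): e=[1,-17,26] → ·
    (4,2)@(9, 5): e=[3,-11,18] → ·
    (2,4)@(5, 9): e=[7,1,2] → █
    (3,4)@(7, 9): e=[7,-19,22] → ·
    (2,5)@(5, 11): e=[9,-13,14] → ·
  covered (2 px):
    · · · · · · · · · · · ·
    · · · · █ · · · · · · ·
    · · · · · · · · · · · ·
    · · · · · · · · · · · ·
    · · █ · · · · · · · · ·
    · · · · · · · · · · · ·

Result: [[4,1],[2,4]]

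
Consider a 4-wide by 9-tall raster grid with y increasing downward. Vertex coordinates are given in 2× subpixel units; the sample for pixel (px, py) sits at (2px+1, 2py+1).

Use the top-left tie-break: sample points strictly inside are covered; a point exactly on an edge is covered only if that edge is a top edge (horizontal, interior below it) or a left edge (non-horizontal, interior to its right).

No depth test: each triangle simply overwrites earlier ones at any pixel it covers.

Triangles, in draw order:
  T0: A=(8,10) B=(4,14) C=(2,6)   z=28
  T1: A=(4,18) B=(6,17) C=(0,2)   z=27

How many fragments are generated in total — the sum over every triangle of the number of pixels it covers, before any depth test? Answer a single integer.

T0:
  2·area = 40
  edge (8, 10)→(4, 14): d=(-4,4) right/bottom  bias=-1
  edge (4, 14)→(2, 6): d=(-2,-8) top-left  bias=+0
  edge (2, 6)→(8, 10): d=(6,4) right/bottom  bias=-1
    (1,3)@(3, 7): e=[32,6,2] → █
    (2,3)@(5, 7): e=[24,22,-6] → ·
    (1,4)@(3, 9): e=[24,2,14] → █
    (2,4)@(5, 9): e=[16,18,6] → █
    (3,4)@(7, 9): e=[8,34,-2] → ·
    (1,5)@(3, 11): e=[16,-2,26] → ·
    (2,5)@(5, 11): e=[8,14,18] → █
    (3,5)@(7, 11): e=[0,30,10] → ·  [on edge]
    (2,6)@(5, 13): e=[0,10,30] → ·  [on edge]
    (1,7)@(3, 15): e=[0,-10,50] → ·  [on edge]
    (0,8)@(1, 17): e=[0,-30,70] → ·  [on edge]
  covered (4 px):
    · · · ·
    · · · ·
    · · · ·
    · █ · ·
    · █ █ ·
    · · █ ·
    · · · ·
    · · · ·
    · · · ·
T1:
  2·area = 36  (B↔C swapped to make it positive)
  edge (4, 18)→(0, 2): d=(-4,-16) top-left  bias=+0
  edge (0, 2)→(6, 17): d=(6,15) right/bottom  bias=-1
  edge (6, 17)→(4, 18): d=(-2,1) right/bottom  bias=-1
    (0,2)@(1, 5): e=[4,3,29] → █
    (1,2)@(3, 5): e=[36,-27,27] → ·
    (0,3)@(1, 7): e=[-4,15,25] → ·
    (1,5)@(3, 11): e=[12,9,15] → █
    (2,5)@(5, 11): e=[44,-21,13] → ·
    (1,6)@(3, 13): e=[4,21,11] → █
    (2,6)@(5, 13): e=[36,-9,9] → ·
    (1,7)@(3, 15): e=[-4,33,7] → ·
    (2,7)@(5, 15): e=[28,3,5] → █
    (3,7)@(7, 15): e=[60,-27,3] → ·
    (2,8)@(5, 17): e=[20,15,1] → █
    (3,8)@(7, 17): e=[52,-15,-1] → ·
  covered (5 px):
    · · · ·
    · · · ·
    █ · · ·
    · · · ·
    · · · ·
    · █ · ·
    · █ · ·
    · · █ ·
    · · █ ·

Final: 9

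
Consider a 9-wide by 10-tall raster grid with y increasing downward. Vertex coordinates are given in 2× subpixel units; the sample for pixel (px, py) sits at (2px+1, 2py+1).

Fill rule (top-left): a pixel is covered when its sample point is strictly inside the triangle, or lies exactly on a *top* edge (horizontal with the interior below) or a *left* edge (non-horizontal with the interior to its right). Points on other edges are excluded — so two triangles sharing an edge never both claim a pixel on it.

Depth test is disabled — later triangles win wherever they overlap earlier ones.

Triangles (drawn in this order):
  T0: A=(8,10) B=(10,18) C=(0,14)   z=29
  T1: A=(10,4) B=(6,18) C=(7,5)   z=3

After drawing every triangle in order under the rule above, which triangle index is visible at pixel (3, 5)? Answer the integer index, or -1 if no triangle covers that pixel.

T0:
  2·area = 72
  edge (8, 10)→(10, 18): d=(2,8) right/bottom  bias=-1
  edge (10, 18)→(0, 14): d=(-10,-4) top-left  bias=+0
  edge (0, 14)→(8, 10): d=(8,-4) top-left  bias=+0
    (3,5)@(7, 11): e=[10,58,4] → █
    (4,5)@(9, 11): e=[-6,66,12] → ·
    (1,6)@(3, 13): e=[46,22,4] → █
    (2,6)@(5, 13): e=[30,30,12] → █
    (4,6)@(9, 13): e=[-2,46,28] → ·
    (1,7)@(3, 15): e=[50,2,20] → █
    (4,7)@(9, 15): e=[2,26,44] → █
    (5,7)@(11, 15): e=[-14,34,52] → ·
    (1,8)@(3, 17): e=[54,-18,36] → ·
    (2,8)@(5, 17): e=[38,-10,44] → ·
    (3,8)@(7, 17): e=[22,-2,52] → ·
    (4,8)@(9, 17): e=[6,6,60] → █
  covered (9 px):
    · · · · · · · · ·
    · · · · · · · · ·
    · · · · · · · · ·
    · · · · · · · · ·
    · · · · · · · · ·
    · · · █ · · · · ·
    · █ █ █ · · · · ·
    · █ █ █ █ · · · ·
    · · · · █ · · · ·
    · · · · · · · · ·
T1:
  2·area = 38
  edge (10, 4)→(6, 18): d=(-4,14) right/bottom  bias=-1
  edge (6, 18)→(7, 5): d=(1,-13) top-left  bias=+0
  edge (7, 5)→(10, 4): d=(3,-1) top-left  bias=+0
    (6,1)@(13, 3): e=[-38,76,0] → ·  [on edge]
    (3,2)@(7, 5): e=[38,0,0] → █  [on edge]
    (4,2)@(9, 5): e=[10,26,2] → █
    (5,2)@(11, 5): e=[-18,52,4] → ·
    (0,3)@(1, 7): e=[114,-76,0] → ·  [on edge]
    (3,3)@(7, 7): e=[30,2,6] → █
    (5,3)@(11, 7): e=[-26,54,10] → ·
    (3,4)@(7, 9): e=[22,4,12] → █
    (4,4)@(9, 9): e=[-6,30,14] → ·
    (3,5)@(7, 11): e=[14,6,18] → █
    (4,5)@(9, 11): e=[-14,32,20] → ·
    (3,6)@(7, 13): e=[6,8,24] → █
  covered (7 px):
    · · · · · · · · ·
    · · · · · · · · ·
    · · · █ █ · · · ·
    · · · █ █ · · · ·
    · · · █ · · · · ·
    · · · █ · · · · ·
    · · · █ · · · · ·
    · · · · · · · · ·
    · · · · · · · · ·
    · · · · · · · · ·

Z-buffer (winner per pixel, '.' = empty):
  . . . . . . . . .
  . . . . . . . . .
  . . . 1 1 . . . .
  . . . 1 1 . . . .
  . . . 1 . . . . .
  . . . 1 . . . . .
  . 0 0 1 . . . . .
  . 0 0 0 0 . . . .
  . . . . 0 . . . .
  . . . . . . . . .

Result: 1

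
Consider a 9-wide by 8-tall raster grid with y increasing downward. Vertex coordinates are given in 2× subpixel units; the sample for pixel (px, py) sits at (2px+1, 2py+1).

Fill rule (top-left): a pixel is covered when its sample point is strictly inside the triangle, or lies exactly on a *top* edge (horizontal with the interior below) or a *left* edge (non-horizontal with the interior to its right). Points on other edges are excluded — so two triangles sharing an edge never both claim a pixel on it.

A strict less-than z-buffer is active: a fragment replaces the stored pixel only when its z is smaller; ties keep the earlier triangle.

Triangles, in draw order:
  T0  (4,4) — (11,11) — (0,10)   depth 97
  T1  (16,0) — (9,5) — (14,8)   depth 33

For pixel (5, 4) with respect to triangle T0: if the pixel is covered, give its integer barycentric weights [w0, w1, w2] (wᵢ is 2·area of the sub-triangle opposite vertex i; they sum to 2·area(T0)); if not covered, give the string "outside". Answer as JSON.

T0:
  2·area = 70
  edge (4, 4)→(11, 11): d=(7,7) right/bottom  bias=-1
  edge (11, 11)→(0, 10): d=(-11,-1) top-left  bias=+0
  edge (0, 10)→(4, 4): d=(4,-6) top-left  bias=+0
    (0,0)@(1, 1): e=[0,100,-30] → ·  [on edge]
    (1,1)@(3, 3): e=[0,80,-10] → ·  [on edge]
    (2,2)@(5, 5): e=[0,60,10] → ·  [on edge]
    (1,3)@(3, 7): e=[28,36,6] → #
    (2,3)@(5, 7): e=[14,38,18] → #
    (3,3)@(7, 7): e=[0,40,30] → ·  [on edge]
    (0,4)@(1, 9): e=[56,12,2] → #
    (3,4)@(7, 9): e=[14,18,38] → #
    (4,4)@(9, 9): e=[0,20,50] → ·  [on edge]
    (0,5)@(1, 11): e=[70,-10,10] → ·
    (1,5)@(3, 11): e=[56,-8,22] → ·
    (2,5)@(5, 11): e=[42,-6,34] → ·
    (5,5)@(11, 11): e=[0,0,70] → ·  [on edge]
    (6,6)@(13, 13): e=[0,-20,90] → ·  [on edge]
    (7,7)@(15, 15): e=[0,-40,110] → ·  [on edge]
  covered (6 px):
    · · · · · · · · ·
    · · · · · · · · ·
    · · · · · · · · ·
    · # # · · · · · ·
    # # # # · · · · ·
    · · · · · · · · ·
    · · · · · · · · ·
    · · · · · · · · ·
T1:
  2·area = 46  (B↔C swapped to make it positive)
  edge (16, 0)→(14, 8): d=(-2,8) right/bottom  bias=-1
  edge (14, 8)→(9, 5): d=(-5,-3) top-left  bias=+0
  edge (9, 5)→(16, 0): d=(7,-5) top-left  bias=+0
    (7,0)@(15, 1): e=[6,38,2] → #
    (8,0)@(17, 1): e=[-10,44,12] → ·
    (6,1)@(13, 3): e=[18,22,6] → #
    (8,1)@(17, 3): e=[-14,34,26] → ·
    (4,2)@(9, 5): e=[46,0,0] → #  [on edge]
    (5,2)@(11, 5): e=[30,6,10] → #
    (7,2)@(15, 5): e=[-2,18,30] → ·
    (4,3)@(9, 7): e=[42,-10,14] → ·
    (5,3)@(11, 7): e=[26,-4,24] → ·
    (6,3)@(13, 7): e=[10,2,34] → #
    (7,3)@(15, 7): e=[-6,8,44] → ·
    (6,4)@(13, 9): e=[6,-8,48] → ·
  covered (7 px):
    · · · · · · · # ·
    · · · · · · # # ·
    · · · · # # # · ·
    · · · · · · # · ·
    · · · · · · · · ·
    · · · · · · · · ·
    · · · · · · · · ·
    · · · · · · · · ·

Final: "outside"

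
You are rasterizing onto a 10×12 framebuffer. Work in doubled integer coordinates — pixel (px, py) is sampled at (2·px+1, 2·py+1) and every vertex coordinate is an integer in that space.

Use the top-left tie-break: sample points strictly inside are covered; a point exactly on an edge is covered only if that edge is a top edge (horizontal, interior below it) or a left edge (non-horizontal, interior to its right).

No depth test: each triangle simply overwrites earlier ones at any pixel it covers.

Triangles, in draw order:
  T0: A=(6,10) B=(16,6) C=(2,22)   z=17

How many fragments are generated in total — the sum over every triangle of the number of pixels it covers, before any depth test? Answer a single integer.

T0:
  2·area = 104
  edge (6, 10)→(16, 6): d=(10,-4) top-left  bias=+0
  edge (16, 6)→(2, 22): d=(-14,16) right/bottom  bias=-1
  edge (2, 22)→(6, 10): d=(4,-12) top-left  bias=+0
    (4,0)@(9, 1): e=[-78,182,0] → .  [on edge]
    (3,3)@(7, 7): e=[-26,130,0] → .  [on edge]
    (7,3)@(15, 7): e=[6,2,96] → X
    (8,3)@(17, 7): e=[14,-30,120] → .
    (4,4)@(9, 9): e=[2,70,32] → X
    (5,4)@(11, 9): e=[10,38,56] → X
    (6,4)@(13, 9): e=[18,6,80] → X
    (7,4)@(15, 9): e=[26,-26,104] → .
    (3,5)@(7, 11): e=[14,74,16] → X
    (6,5)@(13, 11): e=[38,-22,88] → .
    (2,6)@(5, 13): e=[26,78,0] → X  [on edge]
    (5,6)@(11, 13): e=[50,-18,72] → .
    (1,9)@(3, 19): e=[78,26,0] → X  [on edge]
  covered (14 px):
    . . . . . . . . . .
    . . . . . . . . . .
    . . . . . . . . . .
    . . . . . . . X . .
    . . . . X X X . . .
    . . . X X X . . . .
    . . X X X . . . . .
    . . X X . . . . . .
    . . X . . . . . . .
    . X . . . . . . . .
    . . . . . . . . . .
    . . . . . . . . . .

Result: 14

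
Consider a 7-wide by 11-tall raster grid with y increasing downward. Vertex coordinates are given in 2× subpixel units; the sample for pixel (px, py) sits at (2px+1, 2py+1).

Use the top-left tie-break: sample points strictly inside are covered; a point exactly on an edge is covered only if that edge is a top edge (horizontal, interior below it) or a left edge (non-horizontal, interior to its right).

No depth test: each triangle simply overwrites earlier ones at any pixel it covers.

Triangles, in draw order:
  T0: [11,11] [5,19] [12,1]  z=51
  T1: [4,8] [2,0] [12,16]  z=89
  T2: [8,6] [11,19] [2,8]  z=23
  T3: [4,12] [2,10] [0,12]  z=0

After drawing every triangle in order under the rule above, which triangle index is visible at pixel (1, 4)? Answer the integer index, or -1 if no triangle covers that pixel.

T0:
  2·area = 52
  edge (11, 11)→(5, 19): d=(-6,8) right/bottom  bias=-1
  edge (5, 19)→(12, 1): d=(7,-18) top-left  bias=+0
  edge (12, 1)→(11, 11): d=(-1,10) right/bottom  bias=-1
    (5,2)@(11, 5): e=[36,10,6] → X
    (6,2)@(13, 5): e=[20,46,-14] → .
    (5,3)@(11, 7): e=[24,24,4] → X
    (6,3)@(13, 7): e=[8,60,-16] → .
    (4,4)@(9, 9): e=[28,2,22] → X
    (6,4)@(13, 9): e=[-4,74,-18] → .
    (4,5)@(9, 11): e=[16,16,20] → X
    (5,5)@(11, 11): e=[0,52,0] → .  [on edge]
    (4,6)@(9, 13): e=[4,30,18] → X
    (5,6)@(11, 13): e=[-12,66,-2] → .
    (3,7)@(7, 15): e=[8,8,36] → X
    (4,7)@(9, 15): e=[-8,44,16] → .
    (2,9)@(5, 19): e=[0,0,52] → .  [on edge]
  covered (7 px):
    . . . . . . .
    . . . . . . .
    . . . . . X .
    . . . . . X .
    . . . . X X .
    . . . . X . .
    . . . . X . .
    . . . X . . .
    . . . . . . .
    . . . . . . .
    . . . . . . .
T1:
  2·area = 48
  edge (4, 8)→(2, 0): d=(-2,-8) top-left  bias=+0
  edge (2, 0)→(12, 16): d=(10,16) right/bottom  bias=-1
  edge (12, 16)→(4, 8): d=(-8,-8) top-left  bias=+0
    (1,1)@(3, 3): e=[2,14,32] → X
    (2,1)@(5, 3): e=[18,-18,48] → .
    (0,2)@(1, 5): e=[-18,66,0] → .  [on edge]
    (1,2)@(3, 5): e=[-2,34,16] → .
    (2,2)@(5, 5): e=[14,2,32] → X
    (3,2)@(7, 5): e=[30,-30,48] → .
    (1,3)@(3, 7): e=[-6,54,0] → .  [on edge]
    (2,3)@(5, 7): e=[10,22,16] → X
    (3,3)@(7, 7): e=[26,-10,32] → .
    (2,4)@(5, 9): e=[6,42,0] → X  [on edge]
    (3,4)@(7, 9): e=[22,10,16] → X
    (4,4)@(9, 9): e=[38,-22,32] → .
    (3,5)@(7, 11): e=[18,30,0] → X  [on edge]
    (4,6)@(9, 13): e=[30,18,0] → X  [on edge]
    (5,7)@(11, 15): e=[42,6,0] → X  [on edge]
    (6,8)@(13, 17): e=[54,-6,0] → .  [on edge]
  covered (8 px):
    . . . . . . .
    . X . . . . .
    . . X . . . .
    . . X . . . .
    . . X X . . .
    . . . X . . .
    . . . . X . .
    . . . . . X .
    . . . . . . .
    . . . . . . .
    . . . . . . .
T2:
  2·area = 84
  edge (8, 6)→(11, 19): d=(3,13) right/bottom  bias=-1
  edge (11, 19)→(2, 8): d=(-9,-11) top-left  bias=+0
  edge (2, 8)→(8, 6): d=(6,-2) top-left  bias=+0
    (5,2)@(11, 5): e=[-42,126,0] → .  [on edge]
    (2,3)@(5, 7): e=[42,42,0] → X  [on edge]
    (3,3)@(7, 7): e=[16,64,4] → X
    (4,3)@(9, 7): e=[-10,86,8] → .
    (1,4)@(3, 9): e=[74,2,8] → X
    (4,4)@(9, 9): e=[-4,68,20] → .
    (1,5)@(3, 11): e=[80,-16,20] → .
    (2,5)@(5, 11): e=[54,6,24] → X
    (4,5)@(9, 11): e=[2,50,32] → X
    (5,5)@(11, 11): e=[-24,72,36] → .
    (2,6)@(5, 13): e=[60,-12,36] → .
    (3,6)@(7, 13): e=[34,10,40] → X
    (5,9)@(11, 19): e=[0,0,84] → .  [on edge]
  covered (11 px):
    . . . . . . .
    . . . . . . .
    . . . . . . .
    . . X X . . .
    . X X X . . .
    . . X X X . .
    . . . X X . .
    . . . . X . .
    . . . . . . .
    . . . . . . .
    . . . . . . .
T3:
  2·area = 8  (B↔C swapped to make it positive)
  edge (4, 12)→(0, 12): d=(-4,0) right/bottom  bias=-1
  edge (0, 12)→(2, 10): d=(2,-2) top-left  bias=+0
  edge (2, 10)→(4, 12): d=(2,2) right/bottom  bias=-1
    (5,0)@(11, 1): e=[44,0,-36] → .  [on edge]
    (4,1)@(9, 3): e=[36,0,-28] → .  [on edge]
    (3,2)@(7, 5): e=[28,0,-20] → .  [on edge]
    (2,3)@(5, 7): e=[20,0,-12] → .  [on edge]
    (0,4)@(1, 9): e=[12,-4,0] → .  [on edge]
    (1,4)@(3, 9): e=[12,0,-4] → .  [on edge]
    (0,5)@(1, 11): e=[4,0,4] → X  [on edge]
    (1,5)@(3, 11): e=[4,4,0] → .  [on edge]
    (0,6)@(1, 13): e=[-4,4,8] → .
    (2,6)@(5, 13): e=[-4,12,0] → .  [on edge]
    (3,7)@(7, 15): e=[-12,20,0] → .  [on edge]
    (4,8)@(9, 17): e=[-20,28,0] → .  [on edge]
    (5,9)@(11, 19): e=[-28,36,0] → .  [on edge]
    (6,10)@(13, 21): e=[-36,44,0] → .  [on edge]
  covered (1 px):
    . . . . . . .
    . . . . . . .
    . . . . . . .
    . . . . . . .
    . . . . . . .
    X . . . . . .
    . . . . . . .
    . . . . . . .
    . . . . . . .
    . . . . . . .
    . . . . . . .

Z-buffer (winner per pixel, '.' = empty):
  . . . . . . .
  . 1 . . . . .
  . . 1 . . 0 .
  . . 2 2 . 0 .
  . 2 2 2 0 0 .
  3 . 2 2 2 . .
  . . . 2 2 . .
  . . . 0 2 1 .
  . . . . . . .
  . . . . . . .
  . . . . . . .

Final: 2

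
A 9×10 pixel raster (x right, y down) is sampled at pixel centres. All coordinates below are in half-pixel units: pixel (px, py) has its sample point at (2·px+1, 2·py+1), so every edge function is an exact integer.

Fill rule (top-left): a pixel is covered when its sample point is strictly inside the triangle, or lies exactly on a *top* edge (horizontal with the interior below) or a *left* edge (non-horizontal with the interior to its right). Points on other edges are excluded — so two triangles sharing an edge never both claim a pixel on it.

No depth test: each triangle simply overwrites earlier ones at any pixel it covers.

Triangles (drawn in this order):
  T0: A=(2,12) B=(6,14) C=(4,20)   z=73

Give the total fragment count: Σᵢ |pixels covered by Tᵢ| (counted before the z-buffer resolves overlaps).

T0:
  2·area = 28
  edge (2, 12)→(6, 14): d=(4,2) right/bottom  bias=-1
  edge (6, 14)→(4, 20): d=(-2,6) right/bottom  bias=-1
  edge (4, 20)→(2, 12): d=(-2,-8) top-left  bias=+0
    (4,2)@(9, 5): e=[-42,0,70] → .  [on edge]
    (3,5)@(7, 11): e=[-14,0,42] → .  [on edge]
    (1,6)@(3, 13): e=[2,20,6] → X
    (2,6)@(5, 13): e=[-2,8,22] → .
    (1,7)@(3, 15): e=[10,16,2] → X
    (2,7)@(5, 15): e=[6,4,18] → X
    (3,7)@(7, 15): e=[2,-8,34] → .
    (1,8)@(3, 17): e=[18,12,-2] → .
    (2,8)@(5, 17): e=[14,0,14] → .  [on edge]
  covered (3 px):
    . . . . . . . . .
    . . . . . . . . .
    . . . . . . . . .
    . . . . . . . . .
    . . . . . . . . .
    . . . . . . . . .
    . X . . . . . . .
    . X X . . . . . .
    . . . . . . . . .
    . . . . . . . . .

Final: 3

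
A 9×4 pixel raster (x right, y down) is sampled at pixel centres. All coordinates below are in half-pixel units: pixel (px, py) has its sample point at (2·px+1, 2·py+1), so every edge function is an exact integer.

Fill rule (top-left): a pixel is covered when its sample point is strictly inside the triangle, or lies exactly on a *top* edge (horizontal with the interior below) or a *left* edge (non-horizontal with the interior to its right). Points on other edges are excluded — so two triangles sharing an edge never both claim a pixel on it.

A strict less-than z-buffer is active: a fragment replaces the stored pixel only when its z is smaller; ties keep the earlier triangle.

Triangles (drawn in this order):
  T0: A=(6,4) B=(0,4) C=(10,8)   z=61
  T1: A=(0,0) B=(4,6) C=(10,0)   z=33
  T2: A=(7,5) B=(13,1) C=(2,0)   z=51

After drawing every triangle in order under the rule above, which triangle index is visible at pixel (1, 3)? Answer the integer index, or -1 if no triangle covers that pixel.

T0:
  2·area = 24  (B↔C swapped to make it positive)
  edge (6, 4)→(10, 8): d=(4,4) right/bottom  bias=-1
  edge (10, 8)→(0, 4): d=(-10,-4) top-left  bias=+0
  edge (0, 4)→(6, 4): d=(6,0) top-left  bias=+0
    (1,0)@(3, 1): e=[0,42,-18] → ·  [on edge]
    (2,1)@(5, 3): e=[0,30,-6] → ·  [on edge]
    (1,2)@(3, 5): e=[16,2,6] → #
    (2,2)@(5, 5): e=[8,10,6] → #
    (3,2)@(7, 5): e=[0,18,6] → ·  [on edge]
    (1,3)@(3, 7): e=[24,-18,18] → ·
    (2,3)@(5, 7): e=[16,-10,18] → ·
    (4,3)@(9, 7): e=[0,6,18] → ·  [on edge]
  covered (2 px):
    · · · · · · · · ·
    · · · · · · · · ·
    · # # · · · · · ·
    · · · · · · · · ·
T1:
  2·area = 60  (B↔C swapped to make it positive)
  edge (0, 0)→(10, 0): d=(10,0) top-left  bias=+0
  edge (10, 0)→(4, 6): d=(-6,6) right/bottom  bias=-1
  edge (4, 6)→(0, 0): d=(-4,-6) top-left  bias=+0
    (0,0)@(1, 1): e=[10,48,2] → #
    (1,0)@(3, 1): e=[10,36,14] → #
    (2,0)@(5, 1): e=[10,24,26] → #
    (3,0)@(7, 1): e=[10,12,38] → #
    (4,0)@(9, 1): e=[10,0,50] → ·  [on edge]
    (0,1)@(1, 3): e=[30,36,-6] → ·
    (1,1)@(3, 3): e=[30,24,6] → #
    (3,1)@(7, 3): e=[30,0,30] → ·  [on edge]
    (1,2)@(3, 5): e=[50,12,-2] → ·
    (2,2)@(5, 5): e=[50,0,10] → ·  [on edge]
    (1,3)@(3, 7): e=[70,0,-10] → ·  [on edge]
  covered (6 px):
    # # # # · · · · ·
    · # # · · · · · ·
    · · · · · · · · ·
    · · · · · · · · ·
T2:
  2·area = 50  (B↔C swapped to make it positive)
  edge (7, 5)→(2, 0): d=(-5,-5) top-left  bias=+0
  edge (2, 0)→(13, 1): d=(11,1) right/bottom  bias=-1
  edge (13, 1)→(7, 5): d=(-6,4) right/bottom  bias=-1
    (1,0)@(3, 1): e=[0,10,40] → #  [on edge]
    (2,0)@(5, 1): e=[10,8,32] → #
    (3,0)@(7, 1): e=[20,6,24] → #
    (4,0)@(9, 1): e=[30,4,16] → #
    (5,0)@(11, 1): e=[40,2,8] → #
    (6,0)@(13, 1): e=[50,0,0] → ·  [on edge]
    (1,1)@(3, 3): e=[-10,32,28] → ·
    (2,1)@(5, 3): e=[0,30,20] → #  [on edge]
    (5,1)@(11, 3): e=[30,24,-4] → ·
    (2,2)@(5, 5): e=[-10,52,8] → ·
    (3,2)@(7, 5): e=[0,50,0] → ·  [on edge]
    (4,2)@(9, 5): e=[10,48,-8] → ·
    (4,3)@(9, 7): e=[0,70,-20] → ·  [on edge]
  covered (8 px):
    · # # # # # · · ·
    · · # # # · · · ·
    · · · · · · · · ·
    · · · · · · · · ·

Z-buffer (winner per pixel, '.' = empty):
  1 1 1 1 2 2 . . .
  . 1 1 2 2 . . . .
  . 0 0 . . . . . .
  . . . . . . . . .

Answer: -1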